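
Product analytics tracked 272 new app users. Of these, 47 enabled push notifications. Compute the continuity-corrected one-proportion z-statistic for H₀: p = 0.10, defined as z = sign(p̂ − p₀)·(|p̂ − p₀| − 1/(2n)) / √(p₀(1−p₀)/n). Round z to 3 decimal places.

The sample proportion is 47/272 = 0.17279. p̂ − p₀ = 0.072794.
Continuity correction 1/(2n) = 1/544 = 0.001838.
Corrected numerator: |0.072794| − 0.001838 = 0.070956.
Null standard error: √(0.10·0.90/272) = √0.000330882 = 0.018190.
z = +0.070956/0.018190 = 3.901.

z = 3.901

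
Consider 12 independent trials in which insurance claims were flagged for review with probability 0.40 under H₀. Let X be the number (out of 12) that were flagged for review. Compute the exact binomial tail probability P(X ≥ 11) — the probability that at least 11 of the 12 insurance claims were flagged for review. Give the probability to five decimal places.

P = 0.00032

X is binomial with n = 12 and p = 0.40.
P(X ≥ 11) = C(12,11)·0.40^11·0.60^1 + C(12,12)·0.40^12·0.60^0.
= 0.000302 + 0.000017 = 0.00032.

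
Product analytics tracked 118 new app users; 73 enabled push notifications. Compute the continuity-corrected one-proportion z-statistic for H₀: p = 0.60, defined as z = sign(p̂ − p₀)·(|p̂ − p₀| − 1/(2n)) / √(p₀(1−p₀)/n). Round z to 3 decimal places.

The sample proportion is 73/118 = 0.61864. p̂ − p₀ = 0.018644.
1/(2n) = 0.004237.
Corrected numerator: |0.018644| − 0.004237 = 0.014407.
Under H₀, SE = √(p₀(1−p₀)/n) = √(0.60·0.40/118) = √0.002033898 = 0.045099.
z = (+)0.014407/0.045099 = 0.319.

z = 0.319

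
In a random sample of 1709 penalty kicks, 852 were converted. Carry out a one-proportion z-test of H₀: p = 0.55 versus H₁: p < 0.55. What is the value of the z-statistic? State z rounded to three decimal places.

z = -4.276

The sample proportion is 852/1709 = 0.49854.
Under H₀, SE = √(p₀(1−p₀)/n) = √(0.55·0.45/1709) = √0.000144822 = 0.012034.
z = (p̂ − p₀)/SE = (0.49854 − 0.55)/0.012034 = -4.276.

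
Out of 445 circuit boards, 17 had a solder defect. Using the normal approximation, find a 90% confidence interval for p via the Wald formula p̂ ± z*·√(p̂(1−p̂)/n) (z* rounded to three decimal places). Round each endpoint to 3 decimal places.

(0.023, 0.053)

With x = 17 successes in n = 445, p̂ = 0.03820.
SE = √(p̂(1−p̂)/n) = √(0.036743/445) = 0.009087.
The 90% critical value is z* = 1.645.
Margin of error: 1.645 × 0.009087 = 0.01495.
So the interval runs from 0.023 to 0.053.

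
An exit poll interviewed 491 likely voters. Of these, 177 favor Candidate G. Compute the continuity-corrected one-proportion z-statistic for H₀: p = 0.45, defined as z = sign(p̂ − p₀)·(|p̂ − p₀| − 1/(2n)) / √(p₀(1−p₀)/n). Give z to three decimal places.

p̂ = 177/491 = 0.36049. p̂ − p₀ = -0.089511.
1/(2n) = 0.001018.
Corrected numerator: |-0.089511| − 0.001018 = 0.088493.
Under H₀, SE = √(p₀(1−p₀)/n) = √(0.45·0.55/491) = √0.000504073 = 0.022452.
z = −0.088493/0.022452 = -3.941.

z = -3.941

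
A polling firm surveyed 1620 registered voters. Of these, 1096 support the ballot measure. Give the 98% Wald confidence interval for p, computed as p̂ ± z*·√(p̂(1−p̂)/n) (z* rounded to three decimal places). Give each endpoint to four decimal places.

The sample proportion is 1096/1620 = 0.67654.
SE(p̂) = √(0.67654·0.32346/1620) = 0.011622.
For 98% confidence, z* = 2.326.
Margin of error: 2.326 × 0.011622 = 0.02703.
Interval: 0.67654 ± 0.02703 → (0.6495, 0.7036).

(0.6495, 0.7036)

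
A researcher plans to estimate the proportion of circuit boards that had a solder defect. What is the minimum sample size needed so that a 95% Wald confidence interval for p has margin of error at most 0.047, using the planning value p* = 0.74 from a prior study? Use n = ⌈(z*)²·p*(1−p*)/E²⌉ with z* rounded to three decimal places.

For 95% confidence, z* = 1.960.
p*(1−p*) = 0.1924.
Required n before rounding: 3.841600 × 0.1924 / 0.047² = 334.597.
Rounding up, n = 335.

n = 335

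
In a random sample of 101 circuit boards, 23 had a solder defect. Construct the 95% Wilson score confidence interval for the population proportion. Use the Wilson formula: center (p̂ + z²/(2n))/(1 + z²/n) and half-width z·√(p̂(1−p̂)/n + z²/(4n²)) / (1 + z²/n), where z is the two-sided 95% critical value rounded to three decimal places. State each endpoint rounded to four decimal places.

(0.1568, 0.3186)

Here p̂ = 23/101 = 0.22772 and z = 1.960 (z² = 3.841600).
Denominator 1 + z²/n = 1 + 3.841600/101 = 1.038036.
Center = (0.22772 + 0.019018)/1.038036 = 0.23770.
Radicand: p̂(1−p̂)/n + z²/(4n²) = 0.001741239 + 0.000094148 = 0.001835387.
Half-width = z·√(radicand)/denom = 1.960·0.042841/1.038036 = 0.08089.
CI: 0.23770 ± 0.08089 = (0.1568, 0.3186).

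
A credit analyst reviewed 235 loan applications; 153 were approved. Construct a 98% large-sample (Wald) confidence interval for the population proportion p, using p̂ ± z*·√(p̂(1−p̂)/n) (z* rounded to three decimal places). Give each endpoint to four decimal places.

p̂ = 153/235 = 0.65106.
Standard error of p̂: √(0.227180/235) = √0.000966722 = 0.031092.
For 98% confidence, z* = 2.326.
Margin of error: 2.326 × 0.031092 = 0.07232.
So the interval runs from 0.5787 to 0.7234.

(0.5787, 0.7234)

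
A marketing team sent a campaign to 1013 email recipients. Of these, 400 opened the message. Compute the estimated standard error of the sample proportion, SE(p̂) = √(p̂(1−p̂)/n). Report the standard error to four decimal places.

SE = 0.0154

With x = 400 successes in n = 1013, p̂ = 0.39487.
p̂(1−p̂) = 0.238948.
SE = √(0.238948/1013) = √0.000235882 = 0.0154.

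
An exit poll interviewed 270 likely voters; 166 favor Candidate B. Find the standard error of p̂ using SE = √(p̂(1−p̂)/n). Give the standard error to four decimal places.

The sample proportion is 166/270 = 0.61481.
p̂(1−p̂) = 0.61481·0.38519 = 0.236819.
SE = √(0.236819/270) = 0.0296.

SE = 0.0296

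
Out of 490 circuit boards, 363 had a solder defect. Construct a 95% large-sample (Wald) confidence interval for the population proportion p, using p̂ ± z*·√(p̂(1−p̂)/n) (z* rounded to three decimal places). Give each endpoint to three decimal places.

(0.702, 0.780)

With x = 363 successes in n = 490, p̂ = 0.74082.
Standard error of p̂: √(0.192007/490) = √0.000391852 = 0.019795.
For 95% confidence, z* = 1.960.
Margin = 1.960·0.019795 = 0.03880.
So the interval runs from 0.702 to 0.780.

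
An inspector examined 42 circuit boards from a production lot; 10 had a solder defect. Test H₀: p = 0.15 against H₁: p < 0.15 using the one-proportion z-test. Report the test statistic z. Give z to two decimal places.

Sample proportion p̂ = 10/42 = 0.23810.
Under H₀, SE = √(p₀(1−p₀)/n) = √(0.15·0.85/42) = √0.003035714 = 0.055097.
z = (p̂ − p₀)/SE = (0.23810 − 0.15)/0.055097 = 1.60.

z = 1.60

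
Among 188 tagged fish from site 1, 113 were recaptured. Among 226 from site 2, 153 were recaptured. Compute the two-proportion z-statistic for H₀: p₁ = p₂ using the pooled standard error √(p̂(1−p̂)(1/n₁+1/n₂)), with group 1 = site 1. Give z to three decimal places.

p̂₁ = 113/188 = 0.60106, p̂₂ = 153/226 = 0.67699.
Pooling: p̂ = 266/414 = 0.64251.
Pooled SE = √[0.2296903·0.00974393] ≈ 0.047308.
z = -0.07593/0.047308 = -1.605.

z = -1.605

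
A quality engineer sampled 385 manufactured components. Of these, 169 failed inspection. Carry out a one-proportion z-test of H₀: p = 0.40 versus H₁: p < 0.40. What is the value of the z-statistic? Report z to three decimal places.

p̂ = 169/385 = 0.43896.
Null standard error: √(0.40·0.60/385) = √0.000623377 = 0.024968.
z = (0.43896 − 0.40)/0.024968 = 0.03896/0.024968 = 1.560.

z = 1.560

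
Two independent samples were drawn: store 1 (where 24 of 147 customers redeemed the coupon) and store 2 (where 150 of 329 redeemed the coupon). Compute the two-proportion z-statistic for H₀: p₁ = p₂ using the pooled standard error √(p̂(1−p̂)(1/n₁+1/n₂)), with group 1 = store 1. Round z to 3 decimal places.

Sample proportions: p̂₁ = 24/147 = 0.16327 and p̂₂ = 150/329 = 0.45593.
Pooled p̂ = (24+150)/(147+329) = 174/476 = 0.36555.
SE = √[p̂(1−p̂)(1/n₁+1/n₂)] = √[0.36555·0.63445·(1/147+1/329)] ≈ 0.047777.
z = (p̂₁ − p̂₂)/SE = (0.16327 − 0.45593)/0.047777 = -0.29266/0.047777 = -6.126.

z = -6.126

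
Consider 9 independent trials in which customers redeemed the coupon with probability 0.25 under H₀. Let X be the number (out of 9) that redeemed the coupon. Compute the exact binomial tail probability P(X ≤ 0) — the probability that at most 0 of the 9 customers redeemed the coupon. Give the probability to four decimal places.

X ~ Binomial(n=9, p=0.25).
P(X ≤ 0) = C(9,0)·0.25^0·0.75^9.
= 0.075085 = 0.0751.

P = 0.0751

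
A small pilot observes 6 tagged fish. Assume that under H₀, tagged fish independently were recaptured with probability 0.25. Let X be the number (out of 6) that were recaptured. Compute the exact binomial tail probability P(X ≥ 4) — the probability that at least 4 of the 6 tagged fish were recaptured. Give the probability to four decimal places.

P = 0.0376

X ~ Binomial(n=6, p=0.25).
P(X ≥ 4) = C(6,4)·0.25^4·0.75^2 + C(6,5)·0.25^5·0.75^1 + C(6,6)·0.25^6·0.75^0.
= 0.032959 + 0.004395 + 0.000244 = 0.0376.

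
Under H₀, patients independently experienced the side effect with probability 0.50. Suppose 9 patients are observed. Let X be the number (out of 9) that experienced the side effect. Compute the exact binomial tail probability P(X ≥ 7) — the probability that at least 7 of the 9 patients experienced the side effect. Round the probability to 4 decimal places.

X is binomial with n = 9 and p = 0.50.
P(X ≥ 7) = C(9,7)·0.50^7·0.50^2 + C(9,8)·0.50^8·0.50^1 + C(9,9)·0.50^9·0.50^0.
= 0.070312 + 0.017578 + 0.001953 = 0.0898.

P = 0.0898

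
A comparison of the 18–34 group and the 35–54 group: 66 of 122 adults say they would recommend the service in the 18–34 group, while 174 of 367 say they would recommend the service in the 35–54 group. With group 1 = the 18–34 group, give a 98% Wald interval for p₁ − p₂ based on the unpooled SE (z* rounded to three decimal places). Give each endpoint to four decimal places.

p̂₁ = 66/122 = 0.54098, p̂₂ = 174/367 = 0.47411; p̂₁ − p̂₂ = 0.06687.
SE = √(0.002035413 + 0.000679373) = √0.002714786 = 0.052104.
z* = 2.326 at the 98% level. Margin of error = 0.12119.
Interval: 0.06687 ± 0.12119 → (-0.0543, 0.1881).

(-0.0543, 0.1881)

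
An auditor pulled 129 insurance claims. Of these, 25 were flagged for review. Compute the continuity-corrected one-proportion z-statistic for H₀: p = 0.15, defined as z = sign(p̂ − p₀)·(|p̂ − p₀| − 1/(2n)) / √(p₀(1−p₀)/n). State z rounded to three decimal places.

With x = 25 successes in n = 129, p̂ = 0.19380. p̂ − p₀ = 0.043798.
1/(2n) = 0.003876.
Corrected numerator: |0.043798| − 0.003876 = 0.039922.
Null standard error: √(0.15·0.85/129) = √0.000988372 = 0.031438.
z = +0.039922/0.031438 = 1.270.

z = 1.270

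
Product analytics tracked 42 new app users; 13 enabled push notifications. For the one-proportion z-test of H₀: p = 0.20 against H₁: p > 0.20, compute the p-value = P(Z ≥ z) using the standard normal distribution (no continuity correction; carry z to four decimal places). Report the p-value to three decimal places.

p-value = 0.038

p̂ = 13/42 = 0.30952.
Null standard error: √(0.20·0.80/42) = √0.003809524 = 0.061721.
Test statistic (full precision, shown to 4 dp): z = (13/42 − 0.20)/SE₀ ≈ 1.7745.
From the standard normal, P(Z ≥ z) = 0.038.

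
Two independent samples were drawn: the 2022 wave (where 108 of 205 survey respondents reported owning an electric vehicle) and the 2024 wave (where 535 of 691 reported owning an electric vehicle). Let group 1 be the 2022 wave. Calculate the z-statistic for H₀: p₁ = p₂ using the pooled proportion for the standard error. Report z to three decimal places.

Sample proportions: p̂₁ = 108/205 = 0.52683 and p̂₂ = 535/691 = 0.77424.
Pooling: p̂ = 643/896 = 0.71763.
Pooled SE = √[0.2026355·0.00632523] ≈ 0.035801.
z = -0.24741/0.035801 = -6.911.

z = -6.911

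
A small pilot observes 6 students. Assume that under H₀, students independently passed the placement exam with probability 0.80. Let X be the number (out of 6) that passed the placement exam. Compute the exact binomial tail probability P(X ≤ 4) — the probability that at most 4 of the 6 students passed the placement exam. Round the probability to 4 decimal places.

P = 0.3446

X is binomial with n = 6 and p = 0.80.
P(X ≤ 4) = Σ_{j=0}^{4} C(6,j)·0.80^j·0.20^{6−j}.
= 0.000064 + 0.001536 + 0.015360 + 0.081920 + 0.245760 = 0.3446.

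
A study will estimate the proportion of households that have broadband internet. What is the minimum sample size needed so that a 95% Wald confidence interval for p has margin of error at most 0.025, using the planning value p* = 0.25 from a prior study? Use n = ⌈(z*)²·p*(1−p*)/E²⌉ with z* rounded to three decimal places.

n = 1153

For 95% confidence, z* = 1.960.
p*(1−p*) = 0.25·0.75 = 0.1875.
Required n before rounding: 3.841600 × 0.1875 / 0.025² = 1152.480.
⌈1152.480⌉ = 1153.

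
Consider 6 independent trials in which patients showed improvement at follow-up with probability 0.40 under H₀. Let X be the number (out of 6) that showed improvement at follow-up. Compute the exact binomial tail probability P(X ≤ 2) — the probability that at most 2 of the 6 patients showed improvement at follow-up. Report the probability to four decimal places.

X ~ Binomial(n=6, p=0.40).
P(X ≤ 2) = C(6,0)·0.40^0·0.60^6 + C(6,1)·0.40^1·0.60^5 + C(6,2)·0.40^2·0.60^4.
= 0.046656 + 0.186624 + 0.311040 = 0.5443.

P = 0.5443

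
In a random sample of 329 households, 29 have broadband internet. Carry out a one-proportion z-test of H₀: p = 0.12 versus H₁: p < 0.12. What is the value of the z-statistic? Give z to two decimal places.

z = -1.78

Sample proportion p̂ = 29/329 = 0.08815.
Null standard error: √(0.12·0.88/329) = √0.000320973 = 0.017916.
z = (0.08815 − 0.12)/0.017916 = -0.03185/0.017916 = -1.78.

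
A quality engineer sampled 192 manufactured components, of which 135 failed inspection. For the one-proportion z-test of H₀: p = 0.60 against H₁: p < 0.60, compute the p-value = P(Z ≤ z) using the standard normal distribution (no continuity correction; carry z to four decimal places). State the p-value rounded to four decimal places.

The sample proportion is 135/192 = 0.70312.
SE₀ = √(0.60·0.40/192) = 0.035355.
z = (p̂ − p₀)/SE = (135/192 − 0.60)/0.035355 ≈ 2.9168.
From the standard normal, P(Z ≤ z) = 0.9982.

p-value = 0.9982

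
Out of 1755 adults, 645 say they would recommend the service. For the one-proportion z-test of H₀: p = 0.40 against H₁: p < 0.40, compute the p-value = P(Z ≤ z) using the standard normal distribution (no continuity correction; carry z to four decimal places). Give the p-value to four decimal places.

With x = 645 successes in n = 1755, p̂ = 0.36752.
Under H₀, SE = √(p₀(1−p₀)/n) = √(0.40·0.60/1755) = √0.000136752 = 0.011694.
Test statistic (full precision, shown to 4 dp): z = (645/1755 − 0.40)/SE₀ ≈ -2.7774.
p-value = P(Z ≤ z) with z = -2.7774 → 0.0027.

p-value = 0.0027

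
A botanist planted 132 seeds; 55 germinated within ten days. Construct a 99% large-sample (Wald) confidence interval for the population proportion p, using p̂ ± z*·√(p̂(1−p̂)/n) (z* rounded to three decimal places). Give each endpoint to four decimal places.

p̂ = 55/132 = 0.41667.
Standard error of p̂: √(0.243056/132) = √0.001841330 = 0.042911.
z* = 2.576 at the 99% level.
Margin of error: 2.576 × 0.042911 = 0.11054.
CI: 0.41667 ± 0.11054 = (0.3061, 0.5272).

(0.3061, 0.5272)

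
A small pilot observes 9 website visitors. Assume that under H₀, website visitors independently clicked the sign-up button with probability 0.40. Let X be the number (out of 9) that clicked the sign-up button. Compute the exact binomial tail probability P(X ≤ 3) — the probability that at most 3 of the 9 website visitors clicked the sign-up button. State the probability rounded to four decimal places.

P = 0.4826

X is binomial with n = 9 and p = 0.40.
P(X ≤ 3) = C(9,0)·0.40^0·0.60^9 + C(9,1)·0.40^1·0.60^8 + C(9,2)·0.40^2·0.60^7 + C(9,3)·0.40^3·0.60^6.
= 0.010078 + 0.060466 + 0.161243 + 0.250823 = 0.4826.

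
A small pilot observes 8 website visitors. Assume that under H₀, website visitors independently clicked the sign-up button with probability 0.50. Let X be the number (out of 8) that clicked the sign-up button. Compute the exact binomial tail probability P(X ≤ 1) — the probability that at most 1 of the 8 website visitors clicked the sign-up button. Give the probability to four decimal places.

X ~ Binomial(n=8, p=0.50).
P(X ≤ 1) = C(8,0)·0.50^0·0.50^8 + C(8,1)·0.50^1·0.50^7.
= 0.003906 + 0.031250 = 0.0352.

P = 0.0352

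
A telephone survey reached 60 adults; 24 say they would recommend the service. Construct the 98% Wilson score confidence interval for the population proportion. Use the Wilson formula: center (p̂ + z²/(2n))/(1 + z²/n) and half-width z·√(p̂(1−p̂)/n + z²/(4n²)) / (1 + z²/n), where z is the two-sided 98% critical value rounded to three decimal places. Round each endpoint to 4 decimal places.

(0.2671, 0.5494)

Here p̂ = 24/60 = 0.40000 and z = 2.326 (z² = 5.410276).
Denominator 1 + z²/n = 1 + 5.410276/60 = 1.090171.
Center = (0.40000 + 0.045086)/1.090171 = 0.40827.
Radicand: p̂(1−p̂)/n + z²/(4n²) = 0.004000000 + 0.000375714 = 0.004375714.
Half-width = z·√(radicand)/denom = 2.326·0.066149/1.090171 = 0.14114.
Interval: 0.40827 ± 0.14114 → (0.2671, 0.5494).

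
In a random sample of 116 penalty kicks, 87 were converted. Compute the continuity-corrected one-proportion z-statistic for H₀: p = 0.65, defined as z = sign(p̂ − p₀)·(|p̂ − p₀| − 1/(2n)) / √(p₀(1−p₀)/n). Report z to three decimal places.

With x = 87 successes in n = 116, p̂ = 0.75000. p̂ − p₀ = 0.100000.
Continuity correction 1/(2n) = 1/232 = 0.004310.
Corrected numerator: |0.100000| − 0.004310 = 0.095690.
Under H₀, SE = √(p₀(1−p₀)/n) = √(0.65·0.35/116) = √0.001961207 = 0.044286.
z = (+)0.095690/0.044286 = 2.161.

z = 2.161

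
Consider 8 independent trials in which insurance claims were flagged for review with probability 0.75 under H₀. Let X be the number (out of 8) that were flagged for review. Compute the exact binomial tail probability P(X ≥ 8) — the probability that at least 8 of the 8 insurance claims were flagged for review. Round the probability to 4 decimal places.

P = 0.1001

X ~ Binomial(n=8, p=0.75).
P(X ≥ 8) = C(8,8)·0.75^8·0.25^0.
= 0.100113 = 0.1001.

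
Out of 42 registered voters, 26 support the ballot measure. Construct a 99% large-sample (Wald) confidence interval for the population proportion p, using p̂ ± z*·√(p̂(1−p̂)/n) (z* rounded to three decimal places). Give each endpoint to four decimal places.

(0.4260, 0.8121)

With x = 26 successes in n = 42, p̂ = 0.61905.
SE = √(p̂(1−p̂)/n) = √(0.235828/42) = 0.074933.
z* = 2.576 at the 99% level.
Margin of error: 2.576 × 0.074933 = 0.19303.
So the interval runs from 0.4260 to 0.8121.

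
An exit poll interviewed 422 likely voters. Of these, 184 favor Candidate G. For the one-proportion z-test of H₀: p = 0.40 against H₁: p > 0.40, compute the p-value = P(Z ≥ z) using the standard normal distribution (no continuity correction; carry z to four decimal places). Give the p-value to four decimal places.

With x = 184 successes in n = 422, p̂ = 0.43602.
SE₀ = √(0.40·0.60/422) = 0.023848.
z = (p̂ − p₀)/SE = (184/422 − 0.40)/0.023848 ≈ 1.5104.
From the standard normal, P(Z ≥ z) = 0.0655.

p-value = 0.0655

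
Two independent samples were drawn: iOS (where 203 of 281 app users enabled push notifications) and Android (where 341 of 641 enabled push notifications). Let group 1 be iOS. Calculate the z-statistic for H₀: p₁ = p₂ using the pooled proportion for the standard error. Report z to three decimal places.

z = 5.412

p̂₁ = 203/281 = 0.72242, p̂₂ = 341/641 = 0.53198.
Pooling: p̂ = 544/922 = 0.59002.
SE = √[p̂(1−p̂)(1/n₁+1/n₂)] = √[0.59002·0.40998·(1/281+1/641)] ≈ 0.035188.
z = (p̂₁ − p̂₂)/SE = (0.72242 − 0.53198)/0.035188 = 0.19044/0.035188 = 5.412.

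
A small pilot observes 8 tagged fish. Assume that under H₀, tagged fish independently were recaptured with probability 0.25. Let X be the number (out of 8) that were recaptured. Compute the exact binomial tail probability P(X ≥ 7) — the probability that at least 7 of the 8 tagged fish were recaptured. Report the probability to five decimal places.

P = 0.00038

X is binomial with n = 8 and p = 0.25.
P(X ≥ 7) = C(8,7)·0.25^7·0.75^1 + C(8,8)·0.25^8·0.75^0.
= 0.000366 + 0.000015 = 0.00038.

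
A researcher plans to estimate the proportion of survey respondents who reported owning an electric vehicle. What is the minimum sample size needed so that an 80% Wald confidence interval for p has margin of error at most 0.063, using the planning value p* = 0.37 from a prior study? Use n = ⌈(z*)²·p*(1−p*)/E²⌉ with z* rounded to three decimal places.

The 80% critical value is z* = 1.282.
p*(1−p*) = 0.2331.
(z*)²·p*(1−p*)/E² = 1.643524·0.2331/0.003969 = 96.524.
⌈96.524⌉ = 97.

n = 97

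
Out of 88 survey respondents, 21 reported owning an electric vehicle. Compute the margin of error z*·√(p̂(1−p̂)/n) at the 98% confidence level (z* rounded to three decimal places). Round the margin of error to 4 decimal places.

With x = 21 successes in n = 88, p̂ = 0.23864.
SE(p̂) = √(0.23864·0.76136/88) = 0.045438.
For 98% confidence, z* = 2.326.
ME = 2.326·0.045438 = 0.1057.

ME = 0.1057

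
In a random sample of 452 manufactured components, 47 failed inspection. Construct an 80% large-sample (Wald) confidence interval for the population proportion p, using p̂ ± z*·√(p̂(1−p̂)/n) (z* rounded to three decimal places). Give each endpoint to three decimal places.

(0.086, 0.122)

p̂ = 47/452 = 0.10398.
SE(p̂) = √(0.10398·0.89602/452) = 0.014357.
For 80% confidence, z* = 1.282.
Margin = 1.282·0.014357 = 0.01841.
So the interval runs from 0.086 to 0.122.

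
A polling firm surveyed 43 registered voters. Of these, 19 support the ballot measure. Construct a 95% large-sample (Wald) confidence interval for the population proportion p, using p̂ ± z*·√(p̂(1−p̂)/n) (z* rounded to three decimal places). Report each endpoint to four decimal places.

(0.2934, 0.5903)

p̂ = 19/43 = 0.44186.
SE = √(p̂(1−p̂)/n) = √(0.246620/43) = 0.075732.
For 95% confidence, z* = 1.960.
Margin of error: 1.960 × 0.075732 = 0.14843.
CI: 0.44186 ± 0.14843 = (0.2934, 0.5903).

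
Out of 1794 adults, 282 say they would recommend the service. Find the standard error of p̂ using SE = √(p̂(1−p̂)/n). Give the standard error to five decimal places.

Sample proportion p̂ = 282/1794 = 0.15719.
p̂(1−p̂) = 0.132481.
SE = √(0.132481/1794) = 0.00859.

SE = 0.00859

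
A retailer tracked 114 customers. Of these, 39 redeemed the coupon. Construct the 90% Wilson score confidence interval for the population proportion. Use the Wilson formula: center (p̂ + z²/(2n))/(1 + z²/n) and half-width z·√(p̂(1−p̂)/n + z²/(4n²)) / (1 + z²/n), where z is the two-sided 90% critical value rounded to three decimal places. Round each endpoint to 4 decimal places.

(0.2734, 0.4181)

Here p̂ = 39/114 = 0.34211 and z = 1.645 (z² = 2.706025).
1 + z²/n = 1.023737.
Adjusted center: (0.34211 + z²/(2n))/1.023737 = 0.34577.
Radicand: p̂(1−p̂)/n + z²/(4n²) = 0.001974292 + 0.000052055 = 0.002026347.
Half-width = z·√(radicand)/denom = 1.645·0.045015/1.023737 = 0.07233.
CI: 0.34577 ± 0.07233 = (0.2734, 0.4181).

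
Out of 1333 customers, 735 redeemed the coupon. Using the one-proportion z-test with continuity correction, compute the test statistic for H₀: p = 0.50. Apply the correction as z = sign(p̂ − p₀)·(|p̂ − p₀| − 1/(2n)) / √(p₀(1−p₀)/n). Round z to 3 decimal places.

z = 3.725

With x = 735 successes in n = 1333, p̂ = 0.55139. p̂ − p₀ = 0.051388.
Continuity correction 1/(2n) = 1/2666 = 0.000375.
Corrected numerator: |0.051388| − 0.000375 = 0.051013.
Null standard error: √(0.50·0.50/1333) = √0.000187547 = 0.013695.
z = (+)0.051013/0.013695 = 3.725.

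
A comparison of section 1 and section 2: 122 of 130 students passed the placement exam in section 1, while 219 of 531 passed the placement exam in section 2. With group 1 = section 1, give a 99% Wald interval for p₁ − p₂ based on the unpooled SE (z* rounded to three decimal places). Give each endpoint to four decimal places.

p̂₁ = 0.93846, p̂₂ = 0.41243, so the observed difference is 0.52603.
SE = √(0.000444242 + 0.000456368) = √0.000900610 = 0.030010.
z* = 2.576 at the 99% level. Margin of error = 0.07731.
CI: 0.52603 ± 0.07731 = (0.4487, 0.6033).

(0.4487, 0.6033)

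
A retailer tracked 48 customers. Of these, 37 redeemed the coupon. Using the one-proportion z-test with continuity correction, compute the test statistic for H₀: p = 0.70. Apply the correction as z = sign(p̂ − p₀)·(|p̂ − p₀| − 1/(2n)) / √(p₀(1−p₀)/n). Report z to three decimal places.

p̂ = 37/48 = 0.77083. p̂ − p₀ = 0.070833.
Continuity correction 1/(2n) = 1/96 = 0.010417.
Corrected numerator: |0.070833| − 0.010417 = 0.060416.
Null standard error: √(0.70·0.30/48) = √0.004375000 = 0.066144.
z = (+)0.060416/0.066144 = 0.913.

z = 0.913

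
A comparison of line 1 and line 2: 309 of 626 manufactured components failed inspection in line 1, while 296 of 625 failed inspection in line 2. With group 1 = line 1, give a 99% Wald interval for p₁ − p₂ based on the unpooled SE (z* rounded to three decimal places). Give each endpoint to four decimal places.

p̂₁ = 309/626 = 0.49361, p̂₂ = 296/625 = 0.47360; p̂₁ − p̂₂ = 0.02001.
Unpooled SE = √(p̂₁(1−p̂₁)/n₁ + p̂₂(1−p̂₂)/n₂) = √(0.000399296 + 0.000398885) = 0.028252.
For 99% confidence, z* = 2.576. Margin of error = 0.07278.
So the interval runs from -0.0528 to 0.0928.

(-0.0528, 0.0928)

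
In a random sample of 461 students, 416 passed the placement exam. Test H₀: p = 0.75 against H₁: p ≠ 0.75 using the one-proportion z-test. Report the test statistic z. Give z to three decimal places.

z = 7.556

Sample proportion p̂ = 416/461 = 0.90239.
Under H₀, SE = √(p₀(1−p₀)/n) = √(0.75·0.25/461) = √0.000406725 = 0.020167.
z = (0.90239 − 0.75)/0.020167 = 0.15239/0.020167 = 7.556.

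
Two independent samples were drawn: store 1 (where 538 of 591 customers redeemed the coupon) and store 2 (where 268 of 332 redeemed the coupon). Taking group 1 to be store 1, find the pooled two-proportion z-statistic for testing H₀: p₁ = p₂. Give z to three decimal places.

p̂₁ = 538/591 = 0.91032, p̂₂ = 268/332 = 0.80723.
Pooled p̂ = (538+268)/(591+332) = 806/923 = 0.87324.
Pooled SE = √[0.1106923·0.00470410] ≈ 0.022819.
z = 0.10309/0.022819 = 4.518.

z = 4.518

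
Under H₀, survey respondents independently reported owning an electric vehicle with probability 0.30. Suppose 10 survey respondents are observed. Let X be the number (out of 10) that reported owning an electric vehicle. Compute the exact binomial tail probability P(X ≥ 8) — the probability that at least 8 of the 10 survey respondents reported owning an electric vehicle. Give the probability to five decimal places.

P = 0.00159

X is binomial with n = 10 and p = 0.30.
P(X ≥ 8) = C(10,8)·0.30^8·0.70^2 + C(10,9)·0.30^9·0.70^1 + C(10,10)·0.30^10·0.70^0.
= 0.001447 + 0.000138 + 0.000006 = 0.00159.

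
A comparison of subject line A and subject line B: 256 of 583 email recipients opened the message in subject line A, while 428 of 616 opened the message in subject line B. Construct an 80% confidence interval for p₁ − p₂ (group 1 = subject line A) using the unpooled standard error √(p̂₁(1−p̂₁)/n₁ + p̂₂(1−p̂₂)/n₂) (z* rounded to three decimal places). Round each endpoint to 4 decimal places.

(-0.2912, -0.2202)

p̂₁ = 256/583 = 0.43911, p̂₂ = 428/616 = 0.69481; p̂₁ − p̂₂ = -0.25570.
SE = √(0.000422457 + 0.000344239) = √0.000766696 = 0.027689.
z* = 1.282 at the 80% level. Margin = 1.282·0.027689 = 0.03550.
So the interval runs from -0.2912 to -0.2202.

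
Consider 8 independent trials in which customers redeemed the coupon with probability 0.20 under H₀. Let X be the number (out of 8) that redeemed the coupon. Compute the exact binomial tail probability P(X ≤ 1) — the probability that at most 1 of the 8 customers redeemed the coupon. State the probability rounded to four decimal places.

P = 0.5033

X ~ Binomial(n=8, p=0.20).
P(X ≤ 1) = C(8,0)·0.20^0·0.80^8 + C(8,1)·0.20^1·0.80^7.
= 0.167772 + 0.335544 = 0.5033.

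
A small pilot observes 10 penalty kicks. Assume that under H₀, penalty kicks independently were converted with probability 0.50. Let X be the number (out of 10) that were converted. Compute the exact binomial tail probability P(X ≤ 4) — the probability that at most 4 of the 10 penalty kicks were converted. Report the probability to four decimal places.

X ~ Binomial(n=10, p=0.50).
P(X ≤ 4) = Σ_{j=0}^{4} C(10,j)·0.50^j·0.50^{10−j}.
= 0.000977 + 0.009766 + 0.043945 + 0.117188 + 0.205078 = 0.3770.

P = 0.3770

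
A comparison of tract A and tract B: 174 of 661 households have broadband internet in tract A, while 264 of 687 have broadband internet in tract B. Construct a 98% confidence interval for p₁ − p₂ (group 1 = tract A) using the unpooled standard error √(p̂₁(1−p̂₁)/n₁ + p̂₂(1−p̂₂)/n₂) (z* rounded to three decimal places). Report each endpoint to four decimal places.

p̂₁ = 174/661 = 0.26324, p̂₂ = 264/687 = 0.38428; p̂₁ − p̂₂ = -0.12104.
Unpooled SE = √(p̂₁(1−p̂₁)/n₁ + p̂₂(1−p̂₂)/n₂) = √(0.000293409 + 0.000344409) = 0.025255.
For 98% confidence, z* = 2.326. Margin = 2.326·0.025255 = 0.05874.
So the interval runs from -0.1798 to -0.0623.

(-0.1798, -0.0623)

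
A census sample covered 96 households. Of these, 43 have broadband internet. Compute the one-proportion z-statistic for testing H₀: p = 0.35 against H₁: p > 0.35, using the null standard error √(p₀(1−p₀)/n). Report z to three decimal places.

z = 2.011

With x = 43 successes in n = 96, p̂ = 0.44792.
Null standard error: √(0.35·0.65/96) = √0.002369792 = 0.048681.
z = (0.44792 − 0.35)/0.048681 = 0.09792/0.048681 = 2.011.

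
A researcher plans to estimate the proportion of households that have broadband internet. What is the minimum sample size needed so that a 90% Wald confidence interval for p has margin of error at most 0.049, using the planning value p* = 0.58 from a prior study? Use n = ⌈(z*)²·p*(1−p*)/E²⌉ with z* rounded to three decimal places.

For 90% confidence, z* = 1.645.
p*(1−p*) = 0.2436.
(z*)²·p*(1−p*)/E² = 2.706025·0.2436/0.002401 = 274.547.
Rounding up, n = 275.

n = 275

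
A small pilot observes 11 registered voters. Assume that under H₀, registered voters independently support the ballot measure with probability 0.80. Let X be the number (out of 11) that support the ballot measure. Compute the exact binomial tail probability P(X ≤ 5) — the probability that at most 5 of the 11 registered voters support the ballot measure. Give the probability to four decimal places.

X ~ Binomial(n=11, p=0.80).
P(X ≤ 5) = Σ_{j=0}^{5} C(11,j)·0.80^j·0.20^{11−j}.
= 0.000000 + 0.000001 + 0.000018 + 0.000216 + 0.001730 + 0.009689 = 0.0117.

P = 0.0117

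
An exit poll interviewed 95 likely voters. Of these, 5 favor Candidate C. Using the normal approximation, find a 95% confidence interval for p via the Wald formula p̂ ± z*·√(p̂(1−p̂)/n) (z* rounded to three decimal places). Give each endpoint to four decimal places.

Sample proportion p̂ = 5/95 = 0.05263.
Standard error of p̂: √(0.049861/95) = √0.000524858 = 0.022910.
For 95% confidence, z* = 1.960.
Margin of error: 1.960 × 0.022910 = 0.04490.
So the interval runs from 0.0077 to 0.0975.

(0.0077, 0.0975)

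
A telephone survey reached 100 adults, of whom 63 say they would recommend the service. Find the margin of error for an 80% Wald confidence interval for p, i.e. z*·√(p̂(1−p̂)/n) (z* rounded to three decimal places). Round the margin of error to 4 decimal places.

ME = 0.0619

Sample proportion p̂ = 63/100 = 0.63000.
SE = √(p̂(1−p̂)/n) = √(0.233100/100) = 0.048280.
The 80% critical value is z* = 1.282.
So ME = 0.0619.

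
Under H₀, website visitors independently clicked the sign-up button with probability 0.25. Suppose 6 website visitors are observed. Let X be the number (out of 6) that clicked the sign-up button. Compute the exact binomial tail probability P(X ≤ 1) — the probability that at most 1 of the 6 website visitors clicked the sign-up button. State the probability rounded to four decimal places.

X is binomial with n = 6 and p = 0.25.
P(X ≤ 1) = C(6,0)·0.25^0·0.75^6 + C(6,1)·0.25^1·0.75^5.
= 0.177979 + 0.355957 = 0.5339.

P = 0.5339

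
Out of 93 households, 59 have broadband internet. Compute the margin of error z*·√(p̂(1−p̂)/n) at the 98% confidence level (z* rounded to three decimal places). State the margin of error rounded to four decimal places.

ME = 0.1162

p̂ = 59/93 = 0.63441.
SE(p̂) = √(0.63441·0.36559/93) = 0.049939.
For 98% confidence, z* = 2.326.
So ME = 0.1162.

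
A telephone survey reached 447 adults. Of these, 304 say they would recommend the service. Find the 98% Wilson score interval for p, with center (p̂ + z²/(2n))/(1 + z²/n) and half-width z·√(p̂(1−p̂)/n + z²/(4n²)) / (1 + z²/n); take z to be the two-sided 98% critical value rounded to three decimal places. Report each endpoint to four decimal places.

Here p̂ = 304/447 = 0.68009 and z = 2.326 (z² = 5.410276).
Denominator 1 + z²/n = 1 + 5.410276/447 = 1.012104.
Center = (0.68009 + 0.006052)/1.012104 = 0.67794.
Radicand: p̂(1−p̂)/n + z²/(4n²) = 0.000486729 + 0.000006769 = 0.000493498.
Half-width = 2.326·√0.000493498/1.012104 = 0.05105.
Interval: 0.67794 ± 0.05105 → (0.6269, 0.7290).

(0.6269, 0.7290)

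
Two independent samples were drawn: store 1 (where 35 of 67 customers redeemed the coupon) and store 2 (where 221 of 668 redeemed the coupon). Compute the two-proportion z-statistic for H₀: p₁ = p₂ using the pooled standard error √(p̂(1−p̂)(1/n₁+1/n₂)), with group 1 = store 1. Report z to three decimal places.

z = 3.137

p̂₁ = 35/67 = 0.52239, p̂₂ = 221/668 = 0.33084.
Pooled p̂ = (35+221)/(67+668) = 256/735 = 0.34830.
Pooled SE = √[0.2269869·0.01642238] ≈ 0.061055.
z = 0.19155/0.061055 = 3.137.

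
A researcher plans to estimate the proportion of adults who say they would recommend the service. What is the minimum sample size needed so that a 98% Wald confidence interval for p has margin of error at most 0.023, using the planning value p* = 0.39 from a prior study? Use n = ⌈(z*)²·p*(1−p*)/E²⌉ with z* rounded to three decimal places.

z* = 2.326 at the 98% level.
p*(1−p*) = 0.2379.
Required n before rounding: 5.410276 × 0.2379 / 0.023² = 2433.090.
Rounding up, n = 2434.

n = 2434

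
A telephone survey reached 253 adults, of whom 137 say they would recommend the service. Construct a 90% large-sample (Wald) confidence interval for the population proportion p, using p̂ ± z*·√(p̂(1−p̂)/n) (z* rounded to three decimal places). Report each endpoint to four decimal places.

(0.4900, 0.5930)

The sample proportion is 137/253 = 0.54150.
SE(p̂) = √(0.54150·0.45850/253) = 0.031326.
For 90% confidence, z* = 1.645.
Margin = 1.645·0.031326 = 0.05153.
So the interval runs from 0.4900 to 0.5930.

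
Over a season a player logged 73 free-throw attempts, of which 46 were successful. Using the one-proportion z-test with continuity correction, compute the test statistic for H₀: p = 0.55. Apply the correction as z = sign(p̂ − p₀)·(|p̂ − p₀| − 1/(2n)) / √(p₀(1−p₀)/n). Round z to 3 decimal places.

z = 1.259

p̂ = 46/73 = 0.63014. p̂ − p₀ = 0.080137.
Continuity correction 1/(2n) = 1/146 = 0.006849.
Corrected numerator: |0.080137| − 0.006849 = 0.073288.
SE₀ = √(0.55·0.45/73) = 0.058227.
z = +0.073288/0.058227 = 1.259.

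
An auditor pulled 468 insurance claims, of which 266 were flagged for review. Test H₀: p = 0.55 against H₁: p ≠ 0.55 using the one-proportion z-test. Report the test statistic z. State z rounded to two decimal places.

z = 0.80

Sample proportion p̂ = 266/468 = 0.56838.
SE₀ = √(0.55·0.45/468) = 0.022997.
z = (0.56838 − 0.55)/0.022997 = 0.01838/0.022997 = 0.80.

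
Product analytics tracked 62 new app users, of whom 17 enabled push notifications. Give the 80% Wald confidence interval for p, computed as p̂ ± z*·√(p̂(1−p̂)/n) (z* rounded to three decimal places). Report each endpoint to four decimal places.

With x = 17 successes in n = 62, p̂ = 0.27419.
SE(p̂) = √(0.27419·0.72581/62) = 0.056656.
For 80% confidence, z* = 1.282.
Margin of error: 1.282 × 0.056656 = 0.07263.
CI: 0.27419 ± 0.07263 = (0.2016, 0.3468).

(0.2016, 0.3468)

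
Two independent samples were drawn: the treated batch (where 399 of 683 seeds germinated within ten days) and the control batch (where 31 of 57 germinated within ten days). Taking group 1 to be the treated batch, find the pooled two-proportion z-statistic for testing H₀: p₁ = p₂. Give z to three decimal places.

Sample proportions: p̂₁ = 399/683 = 0.58419 and p̂₂ = 31/57 = 0.54386.
Pooling: p̂ = 430/740 = 0.58108.
SE = √[p̂(1−p̂)(1/n₁+1/n₂)] = √[0.58108·0.41892·(1/683+1/57)] ≈ 0.068022.
z = (p̂₁ − p̂₂)/SE = (0.58419 − 0.54386)/0.068022 = 0.04033/0.068022 = 0.593.

z = 0.593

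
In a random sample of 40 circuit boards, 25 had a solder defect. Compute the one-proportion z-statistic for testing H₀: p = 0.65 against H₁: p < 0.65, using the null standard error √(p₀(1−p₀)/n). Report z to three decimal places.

Sample proportion p̂ = 25/40 = 0.62500.
SE₀ = √(0.65·0.35/40) = 0.075416.
z = (0.62500 − 0.65)/0.075416 = -0.02500/0.075416 = -0.331.

z = -0.331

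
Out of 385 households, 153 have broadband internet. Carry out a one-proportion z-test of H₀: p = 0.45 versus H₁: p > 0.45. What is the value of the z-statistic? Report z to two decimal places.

z = -2.07

The sample proportion is 153/385 = 0.39740.
SE₀ = √(0.45·0.55/385) = 0.025355.
z = (0.39740 − 0.45)/0.025355 = -0.05260/0.025355 = -2.07.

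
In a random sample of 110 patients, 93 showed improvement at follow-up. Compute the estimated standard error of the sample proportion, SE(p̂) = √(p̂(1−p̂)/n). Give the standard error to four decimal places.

The sample proportion is 93/110 = 0.84545.
p̂(1−p̂) = 0.84545·0.15455 = 0.130664.
Dividing by n and taking the root: √0.001187855 = 0.0345.

SE = 0.0345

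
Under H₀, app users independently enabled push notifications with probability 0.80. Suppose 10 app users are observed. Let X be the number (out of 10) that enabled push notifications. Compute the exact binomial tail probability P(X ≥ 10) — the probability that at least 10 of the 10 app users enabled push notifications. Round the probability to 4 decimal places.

P = 0.1074

X is binomial with n = 10 and p = 0.80.
P(X ≥ 10) = C(10,10)·0.80^10·0.20^0.
= 0.107374 = 0.1074.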